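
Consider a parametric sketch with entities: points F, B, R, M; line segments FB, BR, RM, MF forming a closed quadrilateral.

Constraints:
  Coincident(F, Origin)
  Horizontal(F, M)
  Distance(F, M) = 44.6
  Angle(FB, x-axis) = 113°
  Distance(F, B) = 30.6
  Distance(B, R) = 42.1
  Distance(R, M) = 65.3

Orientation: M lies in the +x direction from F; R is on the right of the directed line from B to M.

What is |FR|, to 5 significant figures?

23.457

Checks: |BR| = 42.10 ✓; |RM| = 65.30 ✓.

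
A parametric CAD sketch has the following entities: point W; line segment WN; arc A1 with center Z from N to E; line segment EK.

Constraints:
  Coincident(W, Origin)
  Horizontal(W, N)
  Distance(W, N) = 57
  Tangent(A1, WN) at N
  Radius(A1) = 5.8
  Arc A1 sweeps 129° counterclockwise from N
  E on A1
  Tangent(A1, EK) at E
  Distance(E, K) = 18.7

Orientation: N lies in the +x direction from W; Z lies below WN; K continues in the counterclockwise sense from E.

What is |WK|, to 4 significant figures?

68.59

On A1, N sits at bearing 90° from Z; a 129° counterclockwise sweep puts E at bearing 219°, so E = Z + 5.8·(cos 219°, sin 219°) = (52.49, -9.450). Tangency of A1 to EK means the radius ZE is perpendicular to EK, so EK runs along (−sin 219°, cos 219°); with |EK| = 18.7, K = (64.26, -23.98). Then |WK| = |K − W| = 68.59.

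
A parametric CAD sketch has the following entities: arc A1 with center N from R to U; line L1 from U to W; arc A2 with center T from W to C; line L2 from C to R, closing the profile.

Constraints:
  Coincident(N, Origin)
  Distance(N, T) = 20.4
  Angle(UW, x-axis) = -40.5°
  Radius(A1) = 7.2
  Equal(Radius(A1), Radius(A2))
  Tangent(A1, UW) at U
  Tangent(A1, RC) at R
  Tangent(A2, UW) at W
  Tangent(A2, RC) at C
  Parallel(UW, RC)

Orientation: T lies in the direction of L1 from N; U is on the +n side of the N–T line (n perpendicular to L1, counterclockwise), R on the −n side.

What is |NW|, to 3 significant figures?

21.6

The slot axis is L1's direction at -40.5°, so u = (cos -40.5°, sin -40.5°) = (0.760, -0.649) and n = (−sin -40.5°, cos -40.5°) = (0.649, 0.760). N is at the origin and T lies 20.4 along u from N, so T = 20.4·u = (15.5, -13.2). Tangency of A1 to both parallel lines with radius 7.2 puts U and R at N ± 7.2·n: U = (4.68, 5.47), R = (-4.68, -5.47). Equal radii place W and C the same way about T: W = T + 7.2·n = (20.2, -7.77), C = T − 7.2·n = (10.8, -18.7). Then |NW| = |W − N| = 21.6.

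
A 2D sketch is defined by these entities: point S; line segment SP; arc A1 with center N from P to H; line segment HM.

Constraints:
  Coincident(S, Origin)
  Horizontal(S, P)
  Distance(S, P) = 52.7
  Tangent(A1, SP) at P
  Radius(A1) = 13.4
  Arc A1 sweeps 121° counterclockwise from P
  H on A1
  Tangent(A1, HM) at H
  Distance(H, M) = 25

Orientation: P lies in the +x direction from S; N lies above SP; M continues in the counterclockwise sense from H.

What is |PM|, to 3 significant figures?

41.8

S is at the origin; SP is horizontal with |SP| = 52.7 and P on the +x side, so P = (52.7, 0.00). A1 meets SP tangentially, so NP is at right angles to SP, so N = P + (0, 13.4) = (52.7, 13.4). On A1, P sits at bearing -90° from N; a 121° counterclockwise sweep puts H at bearing 31°, so H = N + 13.4·(cos 31°, sin 31°) = (64.2, 20.3). Tangency of A1 to HM means the radius NH is perpendicular to HM, so HM runs along (−sin 31°, cos 31°); with |HM| = 25.0, M = (51.3, 41.7). Then |PM| = |M − P| = 41.8.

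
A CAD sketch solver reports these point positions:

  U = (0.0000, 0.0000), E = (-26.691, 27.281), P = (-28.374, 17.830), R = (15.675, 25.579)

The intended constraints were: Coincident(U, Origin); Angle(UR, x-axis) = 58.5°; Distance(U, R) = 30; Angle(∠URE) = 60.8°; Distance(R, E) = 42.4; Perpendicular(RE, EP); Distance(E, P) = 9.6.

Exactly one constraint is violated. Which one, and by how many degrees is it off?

Perpendicular(RE, EP) — off by 7.80°.

U = (0.00, 0.00) ✓; UR at 58.50° ✓; |UR| = 30.00 ✓; ∠URE = 60.80° ✓; |RE| = 42.40 ✓; ∠(RE, EP) = 82.20° ✗; |EP| = 9.600 ✓.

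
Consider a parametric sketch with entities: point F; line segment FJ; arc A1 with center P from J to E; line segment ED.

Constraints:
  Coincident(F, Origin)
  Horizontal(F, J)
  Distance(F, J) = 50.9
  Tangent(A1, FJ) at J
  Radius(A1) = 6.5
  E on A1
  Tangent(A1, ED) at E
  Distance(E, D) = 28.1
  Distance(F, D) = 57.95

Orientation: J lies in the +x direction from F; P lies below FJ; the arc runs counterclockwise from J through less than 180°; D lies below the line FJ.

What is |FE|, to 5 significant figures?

44.949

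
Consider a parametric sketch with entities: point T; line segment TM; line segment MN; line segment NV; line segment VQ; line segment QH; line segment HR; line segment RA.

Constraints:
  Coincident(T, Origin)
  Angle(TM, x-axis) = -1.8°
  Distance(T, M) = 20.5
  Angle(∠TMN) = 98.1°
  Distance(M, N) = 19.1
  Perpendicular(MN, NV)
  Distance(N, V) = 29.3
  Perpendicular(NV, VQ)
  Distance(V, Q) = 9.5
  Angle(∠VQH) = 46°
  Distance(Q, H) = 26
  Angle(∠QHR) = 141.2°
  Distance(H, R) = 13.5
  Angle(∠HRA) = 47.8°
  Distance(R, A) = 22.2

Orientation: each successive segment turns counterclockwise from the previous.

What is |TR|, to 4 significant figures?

45.40

T is at the origin; TM runs at -1.8° with length 20.5, so M = (20.49, -0.6439). ∠TMN = 98.1° gives MN at 80.10° from the x-axis; with |MN| = 19.1, N = (23.77, 18.17). MN is perpendicular to NV, so NV runs at 170.1°; with |NV| = 29.3, V = (-5.090, 23.21). The perpendicularity gives VQ at right angles to NV, so VQ runs at -99.90°; with |VQ| = 9.5, Q = (-6.723, 13.85). ∠VQH = 46.0° gives QH at 34.10° from the x-axis; with |QH| = 26.0, H = (14.81, 28.43). ∠QHR = 141.2° gives HR at 72.90° from the x-axis; with |HR| = 13.5, R = (18.78, 41.33). Then |TR| = |R − T| = 45.40.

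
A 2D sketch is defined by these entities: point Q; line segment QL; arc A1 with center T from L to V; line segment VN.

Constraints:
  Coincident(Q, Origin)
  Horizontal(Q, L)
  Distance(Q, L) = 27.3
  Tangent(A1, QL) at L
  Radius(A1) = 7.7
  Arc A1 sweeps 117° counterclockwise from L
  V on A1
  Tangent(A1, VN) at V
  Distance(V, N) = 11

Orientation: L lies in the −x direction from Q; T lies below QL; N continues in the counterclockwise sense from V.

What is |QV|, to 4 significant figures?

35.95

A1 meets QL tangentially, so TL is at right angles to QL, so T = L + (0, -7.7) = (-27.30, -7.700). On A1, L sits at bearing 90° from T; a 117° counterclockwise sweep puts V at bearing 207°, so V = T + 7.7·(cos 207°, sin 207°) = (-34.16, -11.20). Then |QV| = |V − Q| = 35.95.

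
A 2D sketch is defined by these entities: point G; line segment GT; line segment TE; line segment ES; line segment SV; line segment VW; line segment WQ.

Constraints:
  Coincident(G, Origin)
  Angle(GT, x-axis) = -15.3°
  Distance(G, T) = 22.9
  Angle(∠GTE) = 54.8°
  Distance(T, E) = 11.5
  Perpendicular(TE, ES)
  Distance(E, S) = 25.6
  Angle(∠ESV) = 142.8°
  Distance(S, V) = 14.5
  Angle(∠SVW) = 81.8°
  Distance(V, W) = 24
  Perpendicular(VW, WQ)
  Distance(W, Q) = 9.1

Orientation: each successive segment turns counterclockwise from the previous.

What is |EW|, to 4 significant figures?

32.54

G is at the origin; GT runs at -15.3° with length 22.9, so T = (22.09, -6.043). ∠GTE = 54.8° gives TE at 109.9° from the x-axis; with |TE| = 11.5, E = (18.17, 4.771). TE is perpendicular to ES, so ES runs at -160.1°; with |ES| = 25.6, S = (-5.897, -3.943). ∠ESV = 142.8° gives SV at -122.9° from the x-axis; with |SV| = 14.5, V = (-13.77, -16.12). ∠SVW = 81.8° gives VW at -24.70° from the x-axis; with |VW| = 24.0, W = (8.031, -26.15). Then |EW| = |W − E| = 32.54.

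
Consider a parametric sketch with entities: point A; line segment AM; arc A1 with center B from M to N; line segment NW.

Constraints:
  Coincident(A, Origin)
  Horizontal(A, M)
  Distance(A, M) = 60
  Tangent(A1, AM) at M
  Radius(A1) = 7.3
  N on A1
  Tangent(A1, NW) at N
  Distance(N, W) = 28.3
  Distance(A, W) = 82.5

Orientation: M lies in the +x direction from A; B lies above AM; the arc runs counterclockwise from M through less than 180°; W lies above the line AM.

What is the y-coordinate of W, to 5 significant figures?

31.628

Checks: |BN| = 7.300 ✓; ∠(BN, NW) = 90.00° ✓; |NW| = 28.30 ✓; |AW| = 82.50 ✓.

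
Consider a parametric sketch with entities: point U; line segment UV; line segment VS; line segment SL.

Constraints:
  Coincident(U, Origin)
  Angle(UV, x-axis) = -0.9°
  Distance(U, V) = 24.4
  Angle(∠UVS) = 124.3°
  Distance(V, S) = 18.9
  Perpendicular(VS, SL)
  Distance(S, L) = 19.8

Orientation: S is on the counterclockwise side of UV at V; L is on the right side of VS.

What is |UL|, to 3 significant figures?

51.6

U is at the origin; UV runs at -0.9° with length 24.4, so V = 24.4·(cos -0.9°, sin -0.9°) = (24.4, -0.383). ∠UVS = 124.3°, so VS runs at -0.9° + (180° − 124.3°) = 54.8° from the x-axis; with |VS| = 18.9, S = V + 18.9·(cos 54.8°, sin 54.8°) = (35.3, 15.1). VS is perpendicular to SL; with |SL| = 19.8 on the right of VS, L = S + 19.8·(0.817, -0.576) = (51.5, 3.65). Then |UL| = |L − U| = 51.6.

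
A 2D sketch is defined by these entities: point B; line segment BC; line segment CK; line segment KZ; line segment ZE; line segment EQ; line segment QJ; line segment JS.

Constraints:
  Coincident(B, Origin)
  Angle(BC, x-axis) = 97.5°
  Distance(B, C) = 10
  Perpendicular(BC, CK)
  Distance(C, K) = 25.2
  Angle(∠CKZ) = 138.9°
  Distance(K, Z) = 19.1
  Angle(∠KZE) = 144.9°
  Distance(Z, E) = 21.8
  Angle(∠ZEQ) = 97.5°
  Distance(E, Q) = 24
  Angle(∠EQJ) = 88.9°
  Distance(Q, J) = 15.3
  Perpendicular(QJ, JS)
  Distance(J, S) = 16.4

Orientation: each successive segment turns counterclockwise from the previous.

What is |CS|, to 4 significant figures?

39.52

B is at the origin; BC runs at 97.5° with length 10.0, so C = (-1.305, 9.914). The perpendicularity gives CK at right angles to BC, so CK runs at -172.5°; with |CK| = 25.2, K = (-26.29, 6.625). ∠CKZ = 138.9° gives KZ at -131.4° from the x-axis; with |KZ| = 19.1, Z = (-38.92, -7.702). ∠KZE = 144.9° gives ZE at -96.30° from the x-axis; with |ZE| = 21.8, E = (-41.31, -29.37). ∠ZEQ = 97.5° gives EQ at -13.80° from the x-axis; with |EQ| = 24.0, Q = (-18.01, -35.10). ∠EQJ = 88.9° gives QJ at 77.30° from the x-axis; with |QJ| = 15.3, J = (-14.64, -20.17). QJ is perpendicular to JS, so JS runs at 167.3°; with |JS| = 16.4, S = (-30.64, -16.56). Then |CS| = |S − C| = 39.52.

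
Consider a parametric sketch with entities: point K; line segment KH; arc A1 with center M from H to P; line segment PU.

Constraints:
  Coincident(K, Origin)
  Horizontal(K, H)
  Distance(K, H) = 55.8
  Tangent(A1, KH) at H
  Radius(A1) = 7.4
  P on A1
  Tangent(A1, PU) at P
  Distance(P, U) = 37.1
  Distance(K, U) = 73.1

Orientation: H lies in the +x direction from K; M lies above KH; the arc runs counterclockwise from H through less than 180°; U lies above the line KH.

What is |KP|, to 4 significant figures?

63.69

Checks: |MP| = 7.400 ✓; ∠(MP, PU) = 90.00° ✓; |PU| = 37.10 ✓; |KU| = 73.10 ✓.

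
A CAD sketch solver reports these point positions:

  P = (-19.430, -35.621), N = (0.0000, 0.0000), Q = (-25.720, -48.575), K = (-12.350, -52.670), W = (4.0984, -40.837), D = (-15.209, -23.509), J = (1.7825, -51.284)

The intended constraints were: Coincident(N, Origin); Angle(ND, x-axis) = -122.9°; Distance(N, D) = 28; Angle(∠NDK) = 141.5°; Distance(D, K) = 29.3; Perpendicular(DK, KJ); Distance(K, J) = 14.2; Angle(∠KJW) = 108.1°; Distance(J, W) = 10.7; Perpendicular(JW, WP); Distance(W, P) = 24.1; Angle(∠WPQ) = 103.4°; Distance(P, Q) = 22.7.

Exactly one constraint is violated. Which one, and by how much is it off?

Distance(P, Q) = 22.7 — off by 8.30.

N = (0.00, 0.00) ✓; ND at -122.9° ✓; |ND| = 28.00 ✓; ∠NDK = 141.5° ✓; |DK| = 29.30 ✓; ∠(DK, KJ) = 90.00° ✓; |KJ| = 14.20 ✓; ∠KJW = 108.1° ✓; |JW| = 10.70 ✓; ∠(JW, WP) = 90.00° ✓; |WP| = 24.10 ✓; ∠WPQ = 103.4° ✓; |PQ| = 14.40 ✗.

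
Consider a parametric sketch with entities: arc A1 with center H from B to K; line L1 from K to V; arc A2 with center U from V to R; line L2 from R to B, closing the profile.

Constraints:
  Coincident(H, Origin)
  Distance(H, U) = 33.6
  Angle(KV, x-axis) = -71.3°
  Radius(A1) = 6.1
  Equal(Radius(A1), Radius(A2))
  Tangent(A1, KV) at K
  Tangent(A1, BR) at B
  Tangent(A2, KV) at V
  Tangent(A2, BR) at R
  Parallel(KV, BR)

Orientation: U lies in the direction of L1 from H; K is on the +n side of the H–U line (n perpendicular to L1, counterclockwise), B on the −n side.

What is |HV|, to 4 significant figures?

34.15

The slot axis is L1's direction at -71.3°, so u = (cos -71.3°, sin -71.3°) = (0.3206, -0.9472) and n = (−sin -71.3°, cos -71.3°) = (0.9472, 0.3206). H is at the origin and U lies 33.6 along u from H, so U = 33.6·u = (10.77, -31.83). Tangency of A1 to both parallel lines with radius 6.1 puts K and B at H ± 6.1·n: K = (5.778, 1.956), B = (-5.778, -1.956). Equal radii place V and R the same way about U: V = U + 6.1·n = (16.55, -29.87), R = U − 6.1·n = (4.995, -33.78). Then |HV| = |V − H| = 34.15.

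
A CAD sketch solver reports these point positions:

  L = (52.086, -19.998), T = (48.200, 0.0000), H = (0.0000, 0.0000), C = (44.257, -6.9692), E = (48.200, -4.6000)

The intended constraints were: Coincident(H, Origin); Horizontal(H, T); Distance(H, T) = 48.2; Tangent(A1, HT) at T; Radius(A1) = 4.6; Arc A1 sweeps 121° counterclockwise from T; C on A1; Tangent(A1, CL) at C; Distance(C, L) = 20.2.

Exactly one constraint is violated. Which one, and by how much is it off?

Distance(C, L) = 20.2 — off by 5.00.

H = (0.00, 0.00) ✓; H.y = 0.00, T.y = 0.00 ✓; |HT| = 48.20 ✓; ∠(ET, TH) = 90.00° ✓; |ET| = 4.600 ✓; bearing(E→C) − bearing(E→T) = 121.0° ✓; |EC| = 4.600 ✓; ∠(EC, CL) = 90.00° ✓; |CL| = 15.20 ✗.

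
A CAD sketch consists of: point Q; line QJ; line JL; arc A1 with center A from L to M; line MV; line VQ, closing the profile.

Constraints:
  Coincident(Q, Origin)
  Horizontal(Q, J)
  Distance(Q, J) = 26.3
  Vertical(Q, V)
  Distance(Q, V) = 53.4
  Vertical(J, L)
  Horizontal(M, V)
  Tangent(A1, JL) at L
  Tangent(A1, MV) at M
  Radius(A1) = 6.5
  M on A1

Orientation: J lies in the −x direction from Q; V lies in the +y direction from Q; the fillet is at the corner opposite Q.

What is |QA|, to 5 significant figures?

50.908

Q is at the origin; QJ is horizontal with |QJ| = 26.3 and J on the −x side, so J = (-26.300, 0.0000). QV is vertical with |QV| = 53.4 and V on the +y side, so V = (0.0000, 53.400). The virtual corner opposite Q is at (-26.300, 53.400). Tangency of A1 to JL means the radius AL is perpendicular to JL and A1 meets MV tangentially, so AM is at right angles to MV, with radius 6.5, so the center A sits 6.5 in from both sides at A = (-19.800, 46.900). Then |QA| = |A − Q| = 50.908.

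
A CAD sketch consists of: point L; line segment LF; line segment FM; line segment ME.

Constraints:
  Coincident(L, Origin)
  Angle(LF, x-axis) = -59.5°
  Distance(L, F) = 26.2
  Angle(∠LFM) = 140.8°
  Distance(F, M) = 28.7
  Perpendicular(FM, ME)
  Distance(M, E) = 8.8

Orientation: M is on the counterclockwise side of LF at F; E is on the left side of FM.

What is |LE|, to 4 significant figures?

49.61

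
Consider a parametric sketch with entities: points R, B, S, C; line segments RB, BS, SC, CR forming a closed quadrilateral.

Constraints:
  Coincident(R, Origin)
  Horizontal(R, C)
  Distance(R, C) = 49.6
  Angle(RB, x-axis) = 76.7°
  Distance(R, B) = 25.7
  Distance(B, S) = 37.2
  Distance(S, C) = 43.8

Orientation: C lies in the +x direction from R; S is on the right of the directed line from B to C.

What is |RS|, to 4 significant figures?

14.29

Checks: |BS| = 37.20 ✓; |SC| = 43.80 ✓.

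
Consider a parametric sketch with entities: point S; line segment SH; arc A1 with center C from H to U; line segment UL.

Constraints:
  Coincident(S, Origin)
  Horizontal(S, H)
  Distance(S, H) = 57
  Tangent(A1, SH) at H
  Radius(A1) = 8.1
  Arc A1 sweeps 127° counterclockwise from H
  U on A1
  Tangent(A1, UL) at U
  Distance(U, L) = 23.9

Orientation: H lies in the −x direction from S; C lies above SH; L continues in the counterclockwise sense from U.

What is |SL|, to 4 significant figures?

72.40

S is at the origin; SH is horizontal with |SH| = 57.0 and H on the −x side, so H = (-57.00, 0.000). The tangent condition forces CH to be normal to SH, so C = H + (0, 8.1) = (-57.00, 8.100). On A1, H sits at bearing -90° from C; a 127° counterclockwise sweep puts U at bearing 37°, so U = C + 8.1·(cos 37°, sin 37°) = (-50.53, 12.97). A1 meets UL tangentially, so CU is at right angles to UL, so UL runs along (−sin 37°, cos 37°); with |UL| = 23.9, L = (-64.91, 32.06). Then |SL| = |L − S| = 72.40.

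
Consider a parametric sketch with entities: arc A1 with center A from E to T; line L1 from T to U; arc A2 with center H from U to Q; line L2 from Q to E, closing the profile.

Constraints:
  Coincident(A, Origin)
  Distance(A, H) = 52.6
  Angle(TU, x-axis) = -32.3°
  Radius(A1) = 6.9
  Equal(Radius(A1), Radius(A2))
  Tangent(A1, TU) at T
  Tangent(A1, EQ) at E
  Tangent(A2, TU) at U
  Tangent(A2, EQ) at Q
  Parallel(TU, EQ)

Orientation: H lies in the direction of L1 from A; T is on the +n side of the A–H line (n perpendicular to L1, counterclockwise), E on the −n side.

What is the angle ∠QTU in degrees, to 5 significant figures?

14.701°

The slot axis is L1's direction at -32.3°, so u = (cos -32.3°, sin -32.3°) = (0.84526, -0.53435) and n = (−sin -32.3°, cos -32.3°) = (0.53435, 0.84526). A is at the origin and H lies 52.6 along u from A, so H = 52.6·u = (44.461, -28.107). Tangency of A1 to both parallel lines with radius 6.9 puts T and E at A ± 6.9·n: T = (3.6870, 5.8323), E = (-3.6870, -5.8323). Equal radii place U and Q the same way about H: U = H + 6.9·n = (48.148, -22.275), Q = H − 6.9·n = (40.774, -33.939). Then cos ∠QTU = TQ·TU / (|TQ||TU|), giving 14.701°.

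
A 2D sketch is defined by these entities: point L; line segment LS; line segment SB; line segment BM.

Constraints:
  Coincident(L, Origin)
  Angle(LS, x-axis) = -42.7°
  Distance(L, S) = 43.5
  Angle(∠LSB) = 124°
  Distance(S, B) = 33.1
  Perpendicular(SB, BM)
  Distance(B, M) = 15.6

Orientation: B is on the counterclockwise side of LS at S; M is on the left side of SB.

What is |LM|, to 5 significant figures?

60.962

L is at the origin; LS runs at -42.7° with length 43.5, so S = 43.5·(cos -42.7°, sin -42.7°) = (31.969, -29.500). ∠LSB = 124.0°, so SB runs at -42.7° + (180° − 124.0°) = 13.300° from the x-axis; with |SB| = 33.1, B = S + 33.1·(cos 13.300°, sin 13.300°) = (64.181, -21.885). SB is perpendicular to BM; with |BM| = 15.6 on the left of SB, M = B + 15.6·(-0.23005, 0.97318) = (60.592, -6.7037). Then |LM| = |M − L| = 60.962.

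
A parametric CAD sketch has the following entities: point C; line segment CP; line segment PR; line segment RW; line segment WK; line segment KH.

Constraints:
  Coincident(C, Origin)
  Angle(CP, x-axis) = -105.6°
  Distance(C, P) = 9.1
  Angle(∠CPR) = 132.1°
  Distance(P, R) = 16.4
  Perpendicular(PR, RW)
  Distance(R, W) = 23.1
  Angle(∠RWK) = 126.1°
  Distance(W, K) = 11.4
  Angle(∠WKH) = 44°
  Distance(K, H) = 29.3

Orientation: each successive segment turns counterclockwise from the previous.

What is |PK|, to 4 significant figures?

30.67

PR ⟂ RW, so RW runs at 32.30°; with |RW| = 23.1, W = (25.84, -10.28). ∠RWK = 126.1° gives WK at 86.20° from the x-axis; with |WK| = 11.4, K = (26.60, 1.091). Then |PK| = |K − P| = 30.67.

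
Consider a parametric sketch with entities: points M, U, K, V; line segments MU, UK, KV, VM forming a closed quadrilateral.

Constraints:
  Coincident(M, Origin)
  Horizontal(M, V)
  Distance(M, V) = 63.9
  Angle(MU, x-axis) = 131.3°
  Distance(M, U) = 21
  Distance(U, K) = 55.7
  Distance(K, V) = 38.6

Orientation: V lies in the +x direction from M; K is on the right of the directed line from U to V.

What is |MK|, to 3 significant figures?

35.3

Checks: |UK| = 55.70 ✓; |KV| = 38.60 ✓.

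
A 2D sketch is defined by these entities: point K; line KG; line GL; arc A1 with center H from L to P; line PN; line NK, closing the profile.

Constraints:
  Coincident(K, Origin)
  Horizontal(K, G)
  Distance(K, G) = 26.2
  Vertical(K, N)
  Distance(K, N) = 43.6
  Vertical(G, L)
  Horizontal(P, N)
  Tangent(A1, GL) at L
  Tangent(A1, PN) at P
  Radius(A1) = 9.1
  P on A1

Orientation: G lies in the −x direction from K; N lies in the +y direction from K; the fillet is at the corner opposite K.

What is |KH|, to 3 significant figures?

38.5

K is at the origin; KG is horizontal with |KG| = 26.2 and G on the −x side, so G = (-26.2, 0.00). KN is vertical with |KN| = 43.6 and N on the +y side, so N = (0.00, 43.6). The virtual corner opposite K is at (-26.2, 43.6). The tangent condition forces HL to be normal to GL and since A1 is tangent to PN there, HP ⟂ PN, with radius 9.1, so the center H sits 9.1 in from both sides at H = (-17.1, 34.5). Then |KH| = |H − K| = 38.5.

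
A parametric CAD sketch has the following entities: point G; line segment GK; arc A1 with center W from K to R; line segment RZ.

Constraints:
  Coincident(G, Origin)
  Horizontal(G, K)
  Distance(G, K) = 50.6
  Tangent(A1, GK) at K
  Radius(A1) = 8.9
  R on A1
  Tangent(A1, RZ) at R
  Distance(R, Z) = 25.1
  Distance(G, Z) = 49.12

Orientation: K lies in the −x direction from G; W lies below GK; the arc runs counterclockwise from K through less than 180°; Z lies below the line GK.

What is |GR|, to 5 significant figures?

58.516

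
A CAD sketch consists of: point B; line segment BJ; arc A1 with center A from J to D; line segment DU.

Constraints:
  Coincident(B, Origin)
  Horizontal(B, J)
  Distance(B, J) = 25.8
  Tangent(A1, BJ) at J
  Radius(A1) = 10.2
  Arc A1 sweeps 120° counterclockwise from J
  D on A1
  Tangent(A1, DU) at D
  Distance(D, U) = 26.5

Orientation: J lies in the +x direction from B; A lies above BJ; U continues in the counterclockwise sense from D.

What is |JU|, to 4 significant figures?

38.50

B is at the origin; B and J share the same y with |BJ| = 25.8 and J on the +x side, so J = (25.80, 0.000). The tangent condition forces AJ to be normal to BJ, so A = J + (0, 10.2) = (25.80, 10.20). On A1, J sits at bearing -90° from A; a 120° counterclockwise sweep puts D at bearing 30°, so D = A + 10.2·(cos 30°, sin 30°) = (34.63, 15.30). Tangency of A1 to DU means the radius AD is perpendicular to DU, so DU runs along (−sin 30°, cos 30°); with |DU| = 26.5, U = (21.38, 38.25). Then |JU| = |U − J| = 38.50.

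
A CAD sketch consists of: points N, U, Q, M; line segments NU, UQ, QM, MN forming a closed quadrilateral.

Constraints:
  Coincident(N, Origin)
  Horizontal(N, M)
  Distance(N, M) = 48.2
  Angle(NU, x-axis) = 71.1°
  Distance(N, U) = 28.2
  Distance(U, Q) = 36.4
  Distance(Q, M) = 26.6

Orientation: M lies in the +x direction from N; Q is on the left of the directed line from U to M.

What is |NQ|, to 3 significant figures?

52.7

Checks: |UQ| = 36.40 ✓; |QM| = 26.60 ✓.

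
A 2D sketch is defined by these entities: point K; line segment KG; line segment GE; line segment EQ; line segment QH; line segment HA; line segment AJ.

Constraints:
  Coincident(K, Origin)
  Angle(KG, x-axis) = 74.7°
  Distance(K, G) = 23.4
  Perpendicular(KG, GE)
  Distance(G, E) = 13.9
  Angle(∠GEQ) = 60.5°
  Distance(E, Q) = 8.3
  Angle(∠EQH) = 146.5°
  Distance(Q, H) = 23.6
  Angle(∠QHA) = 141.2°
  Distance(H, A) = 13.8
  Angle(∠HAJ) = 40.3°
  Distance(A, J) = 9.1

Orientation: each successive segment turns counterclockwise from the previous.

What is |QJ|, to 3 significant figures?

26.8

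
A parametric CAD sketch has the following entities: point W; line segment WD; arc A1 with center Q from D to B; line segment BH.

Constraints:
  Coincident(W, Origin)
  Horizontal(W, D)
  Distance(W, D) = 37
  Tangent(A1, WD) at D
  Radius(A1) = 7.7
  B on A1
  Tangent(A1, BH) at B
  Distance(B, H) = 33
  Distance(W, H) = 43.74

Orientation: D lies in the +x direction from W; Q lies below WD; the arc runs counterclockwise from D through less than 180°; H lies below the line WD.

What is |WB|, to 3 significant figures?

30.1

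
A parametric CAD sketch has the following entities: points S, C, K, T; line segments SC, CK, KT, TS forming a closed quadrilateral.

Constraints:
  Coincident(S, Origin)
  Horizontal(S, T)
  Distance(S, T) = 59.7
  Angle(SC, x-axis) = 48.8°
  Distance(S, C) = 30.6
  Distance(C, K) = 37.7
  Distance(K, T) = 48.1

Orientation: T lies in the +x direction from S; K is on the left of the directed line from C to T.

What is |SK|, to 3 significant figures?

68.1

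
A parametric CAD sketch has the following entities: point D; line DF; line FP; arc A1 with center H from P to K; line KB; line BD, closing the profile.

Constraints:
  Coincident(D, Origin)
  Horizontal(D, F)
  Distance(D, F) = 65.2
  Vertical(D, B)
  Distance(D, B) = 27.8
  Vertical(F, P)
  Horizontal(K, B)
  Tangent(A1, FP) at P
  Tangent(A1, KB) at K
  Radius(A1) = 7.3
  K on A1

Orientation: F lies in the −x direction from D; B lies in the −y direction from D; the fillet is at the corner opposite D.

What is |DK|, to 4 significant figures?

64.23

D is at the origin; D and F share the same y with |DF| = 65.2 and F on the −x side, so F = (-65.20, 0.000). D and B share the same x with |DB| = 27.8 and B on the −y side, so B = (0.000, -27.80). The virtual corner opposite D is at (-65.20, -27.80). The tangent condition forces HP to be normal to FP and A1 meets KB tangentially, so HK is at right angles to KB, with radius 7.3, so the center H sits 7.3 in from both sides at H = (-57.90, -20.50). That places the tangent points at P = (-65.20, -20.50) on FP and K = (-57.90, -27.80) on KB. Then |DK| = |K − D| = 64.23.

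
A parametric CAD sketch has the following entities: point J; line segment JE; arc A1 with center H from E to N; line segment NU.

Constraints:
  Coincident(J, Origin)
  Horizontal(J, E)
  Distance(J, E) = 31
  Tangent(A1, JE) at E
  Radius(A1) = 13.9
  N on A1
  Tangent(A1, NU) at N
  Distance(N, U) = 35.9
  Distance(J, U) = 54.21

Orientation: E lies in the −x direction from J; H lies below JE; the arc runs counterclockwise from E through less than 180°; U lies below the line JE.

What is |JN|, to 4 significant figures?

47.56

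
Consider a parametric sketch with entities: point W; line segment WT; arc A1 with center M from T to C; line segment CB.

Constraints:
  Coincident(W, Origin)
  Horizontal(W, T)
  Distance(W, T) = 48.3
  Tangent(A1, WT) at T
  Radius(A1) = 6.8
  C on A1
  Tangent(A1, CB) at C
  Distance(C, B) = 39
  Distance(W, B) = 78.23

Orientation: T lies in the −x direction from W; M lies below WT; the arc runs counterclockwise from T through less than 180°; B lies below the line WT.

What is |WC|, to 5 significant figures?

55.042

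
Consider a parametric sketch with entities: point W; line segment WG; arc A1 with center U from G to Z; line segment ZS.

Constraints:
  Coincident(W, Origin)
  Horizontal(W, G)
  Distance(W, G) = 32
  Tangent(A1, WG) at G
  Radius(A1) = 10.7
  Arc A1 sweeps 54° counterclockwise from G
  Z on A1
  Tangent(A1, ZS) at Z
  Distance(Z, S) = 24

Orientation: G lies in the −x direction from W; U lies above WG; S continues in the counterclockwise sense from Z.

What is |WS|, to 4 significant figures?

25.55

W is at the origin; W and G share the same y with |WG| = 32.0 and G on the −x side, so G = (-32.00, 0.000). A1 meets WG tangentially, so UG is at right angles to WG, so U = G + (0, 10.7) = (-32.00, 10.70). On A1, G sits at bearing -90° from U; a 54° counterclockwise sweep puts Z at bearing -36°, so Z = U + 10.7·(cos -36°, sin -36°) = (-23.34, 4.411). A1 meets ZS tangentially, so UZ is at right angles to ZS, so ZS runs along (−sin -36°, cos -36°); with |ZS| = 24.0, S = (-9.237, 23.83). Then |WS| = |S − W| = 25.55.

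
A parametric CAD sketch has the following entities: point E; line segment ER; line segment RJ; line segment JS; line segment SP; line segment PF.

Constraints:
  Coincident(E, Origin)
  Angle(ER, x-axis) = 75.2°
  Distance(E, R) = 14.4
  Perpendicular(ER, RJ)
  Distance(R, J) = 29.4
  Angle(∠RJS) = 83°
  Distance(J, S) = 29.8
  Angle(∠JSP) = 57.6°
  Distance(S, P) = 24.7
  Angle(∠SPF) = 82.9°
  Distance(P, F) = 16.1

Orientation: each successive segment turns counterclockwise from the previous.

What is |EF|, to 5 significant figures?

21.708

∠JSP = 57.6° gives SP at 24.600° from the x-axis; with |SP| = 24.7, P = (-6.3324, 2.1902). ∠SPF = 82.9° gives PF at 121.70° from the x-axis; with |PF| = 16.1, F = (-14.792, 15.888). Then |EF| = |F − E| = 21.708.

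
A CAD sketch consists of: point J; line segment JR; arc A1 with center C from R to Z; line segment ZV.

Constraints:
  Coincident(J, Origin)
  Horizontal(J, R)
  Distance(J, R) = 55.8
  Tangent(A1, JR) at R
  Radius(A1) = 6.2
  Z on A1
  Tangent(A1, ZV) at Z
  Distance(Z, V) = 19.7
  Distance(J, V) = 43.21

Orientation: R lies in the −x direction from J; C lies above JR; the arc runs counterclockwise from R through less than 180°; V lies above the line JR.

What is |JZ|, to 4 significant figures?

50.87

J is at the origin; JR is horizontal with |JR| = 55.8 and R on the −x side, so R = (-55.80, 0.000). Since A1 is tangent to JR there, CR ⟂ JR, so C = R + (0, 6.2) = (-55.80, 6.200). Since CZ ⟂ ZV (tangency), |CV| = √(6.2² + 19.7²) = 20.65 regardless of where Z sits on A1. So V lies on both circle(J, 43.21) and circle(C, 20.65); the above-JR intersection is V = (-39.11, 18.37). Z is the foot of the tangent from V: Z = (-50.81, 2.518).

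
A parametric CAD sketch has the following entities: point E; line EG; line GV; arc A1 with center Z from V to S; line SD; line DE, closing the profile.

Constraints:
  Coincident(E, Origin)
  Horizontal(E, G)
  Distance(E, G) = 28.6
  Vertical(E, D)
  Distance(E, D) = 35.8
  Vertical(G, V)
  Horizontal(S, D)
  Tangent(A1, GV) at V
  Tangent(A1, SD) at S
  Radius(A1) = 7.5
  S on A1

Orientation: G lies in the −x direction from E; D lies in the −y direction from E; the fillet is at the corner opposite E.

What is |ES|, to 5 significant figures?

41.555

The virtual corner opposite E is at (-28.600, -35.800). Tangency of A1 to GV means the radius ZV is perpendicular to GV and A1 meets SD tangentially, so ZS is at right angles to SD, with radius 7.5, so the center Z sits 7.5 in from both sides at Z = (-21.100, -28.300). That places the tangent points at V = (-28.600, -28.300) on GV and S = (-21.100, -35.800) on SD. Then |ES| = |S − E| = 41.555.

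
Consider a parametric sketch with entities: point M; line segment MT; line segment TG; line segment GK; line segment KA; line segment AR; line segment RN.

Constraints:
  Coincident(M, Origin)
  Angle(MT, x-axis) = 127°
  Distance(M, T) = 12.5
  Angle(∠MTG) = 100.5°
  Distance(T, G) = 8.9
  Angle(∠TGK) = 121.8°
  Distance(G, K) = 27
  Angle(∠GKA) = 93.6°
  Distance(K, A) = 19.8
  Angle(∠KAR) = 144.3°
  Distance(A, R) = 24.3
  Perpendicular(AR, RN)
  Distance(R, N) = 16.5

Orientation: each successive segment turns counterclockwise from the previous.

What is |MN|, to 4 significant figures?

15.93

∠KAR = 144.3° gives AR at 26.80° from the x-axis; with |AR| = 24.3, R = (23.27, -12.98). AR ⟂ RN, so RN runs at 116.8°; with |RN| = 16.5, N = (15.83, 1.748). Then |MN| = |N − M| = 15.93.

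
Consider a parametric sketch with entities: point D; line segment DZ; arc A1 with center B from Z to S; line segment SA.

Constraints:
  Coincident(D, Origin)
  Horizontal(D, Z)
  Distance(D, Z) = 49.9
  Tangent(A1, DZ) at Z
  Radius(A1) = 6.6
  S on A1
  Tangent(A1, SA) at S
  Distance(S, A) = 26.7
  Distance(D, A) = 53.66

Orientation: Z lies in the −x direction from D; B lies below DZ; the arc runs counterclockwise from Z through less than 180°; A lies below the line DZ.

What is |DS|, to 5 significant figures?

56.492

Checks: ∠(BZ, ZD) = 90.00° ✓; |BZ| = 6.600 ✓; |BS| = 6.600 ✓; ∠(BS, SA) = 90.00° ✓; |SA| = 26.70 ✓; |DA| = 53.66 ✓.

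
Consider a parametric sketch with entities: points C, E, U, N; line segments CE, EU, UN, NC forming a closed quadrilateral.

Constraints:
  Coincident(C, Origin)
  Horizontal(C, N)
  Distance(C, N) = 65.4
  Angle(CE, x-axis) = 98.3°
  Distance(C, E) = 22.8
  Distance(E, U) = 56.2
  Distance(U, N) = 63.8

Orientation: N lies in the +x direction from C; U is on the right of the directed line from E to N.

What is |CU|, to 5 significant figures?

33.582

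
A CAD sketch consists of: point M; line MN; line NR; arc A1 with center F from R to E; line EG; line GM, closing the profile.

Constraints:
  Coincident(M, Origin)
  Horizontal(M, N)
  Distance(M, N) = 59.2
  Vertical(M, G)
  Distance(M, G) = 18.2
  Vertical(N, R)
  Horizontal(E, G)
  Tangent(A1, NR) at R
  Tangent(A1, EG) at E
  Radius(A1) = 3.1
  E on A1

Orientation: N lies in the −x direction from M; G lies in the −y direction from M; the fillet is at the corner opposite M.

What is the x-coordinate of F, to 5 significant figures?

-56.100

MG is vertical with |MG| = 18.2 and G on the −y side, so G = (0.0000, -18.200). The virtual corner opposite M is at (-59.200, -18.200). Tangency of A1 to NR means the radius FR is perpendicular to NR and the tangent condition forces FE to be normal to EG, with radius 3.1, so the center F sits 3.1 in from both sides at F = (-56.100, -15.100). So F.x = -56.100.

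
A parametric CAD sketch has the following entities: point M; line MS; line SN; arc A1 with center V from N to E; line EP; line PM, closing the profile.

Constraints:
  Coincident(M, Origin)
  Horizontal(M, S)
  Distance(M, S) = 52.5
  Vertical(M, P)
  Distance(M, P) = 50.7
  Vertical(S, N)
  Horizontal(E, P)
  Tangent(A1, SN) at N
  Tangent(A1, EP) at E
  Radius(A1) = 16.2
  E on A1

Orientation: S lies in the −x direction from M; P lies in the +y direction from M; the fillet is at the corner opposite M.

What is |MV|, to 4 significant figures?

50.08

MP is vertical with |MP| = 50.7 and P on the +y side, so P = (0.000, 50.70). The virtual corner opposite M is at (-52.50, 50.70). The tangent condition forces VN to be normal to SN and A1 meets EP tangentially, so VE is at right angles to EP, with radius 16.2, so the center V sits 16.2 in from both sides at V = (-36.30, 34.50). Then |MV| = |V − M| = 50.08.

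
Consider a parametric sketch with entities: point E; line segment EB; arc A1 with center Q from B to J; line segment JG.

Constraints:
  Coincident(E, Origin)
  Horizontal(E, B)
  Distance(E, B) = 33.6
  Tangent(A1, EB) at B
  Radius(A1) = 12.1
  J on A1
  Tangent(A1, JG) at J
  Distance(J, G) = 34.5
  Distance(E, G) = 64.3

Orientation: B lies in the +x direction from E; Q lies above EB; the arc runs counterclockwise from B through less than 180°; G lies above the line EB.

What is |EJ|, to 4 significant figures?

47.45

E is at the origin; E and B share the same y with |EB| = 33.6 and B on the +x side, so B = (33.60, 0.000). The tangent condition forces QB to be normal to EB, so Q = B + (0, 12.1) = (33.60, 12.10). Since QJ ⟂ JG (tangency), |QG| = √(12.1² + 34.5²) = 36.56 regardless of where J sits on A1. So G lies on both circle(E, 64.3) and circle(Q, 36.56); the above-EB intersection is G = (43.59, 47.27). J is the foot of the tangent from G: J = (45.68, 12.83).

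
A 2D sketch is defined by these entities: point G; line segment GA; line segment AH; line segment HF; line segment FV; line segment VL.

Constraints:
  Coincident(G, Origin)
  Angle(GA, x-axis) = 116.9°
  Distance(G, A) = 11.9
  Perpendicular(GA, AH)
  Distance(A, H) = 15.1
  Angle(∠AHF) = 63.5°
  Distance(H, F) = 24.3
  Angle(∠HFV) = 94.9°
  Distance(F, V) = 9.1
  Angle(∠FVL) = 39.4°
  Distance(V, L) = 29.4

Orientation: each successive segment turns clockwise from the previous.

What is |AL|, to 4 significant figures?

25.58

G is at the origin; GA runs at 116.9° with length 11.9, so A = (-5.384, 10.61). GA ⟂ AH, so AH runs at 26.90°; with |AH| = 15.1, H = (8.082, 17.44). ∠AHF = 63.5° gives HF at -89.60° from the x-axis; with |HF| = 24.3, F = (8.252, -6.855). ∠HFV = 94.9° gives FV at -174.7° from the x-axis; with |FV| = 9.1, V = (-0.8093, -7.696). ∠FVL = 39.4° gives VL at 44.70° from the x-axis; with |VL| = 29.4, L = (20.09, 12.98). Then |AL| = |L − A| = 25.58.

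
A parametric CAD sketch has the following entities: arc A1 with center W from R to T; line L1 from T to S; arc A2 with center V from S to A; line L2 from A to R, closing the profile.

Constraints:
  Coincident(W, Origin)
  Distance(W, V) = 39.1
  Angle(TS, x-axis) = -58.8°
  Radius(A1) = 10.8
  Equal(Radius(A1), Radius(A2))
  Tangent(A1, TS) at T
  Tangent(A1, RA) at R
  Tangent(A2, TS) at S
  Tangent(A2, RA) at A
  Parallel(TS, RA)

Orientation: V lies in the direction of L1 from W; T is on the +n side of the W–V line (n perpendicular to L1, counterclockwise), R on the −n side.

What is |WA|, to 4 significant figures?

40.56

The slot axis is L1's direction at -58.8°, so u = (cos -58.8°, sin -58.8°) = (0.5180, -0.8554) and n = (−sin -58.8°, cos -58.8°) = (0.8554, 0.5180). W is at the origin and V lies 39.1 along u from W, so V = 39.1·u = (20.25, -33.44). Tangency of A1 to both parallel lines with radius 10.8 puts T and R at W ± 10.8·n: T = (9.238, 5.595), R = (-9.238, -5.595). Equal radii place S and A the same way about V: S = V + 10.8·n = (29.49, -27.85), A = V − 10.8·n = (11.02, -39.04). Then |WA| = |A − W| = 40.56.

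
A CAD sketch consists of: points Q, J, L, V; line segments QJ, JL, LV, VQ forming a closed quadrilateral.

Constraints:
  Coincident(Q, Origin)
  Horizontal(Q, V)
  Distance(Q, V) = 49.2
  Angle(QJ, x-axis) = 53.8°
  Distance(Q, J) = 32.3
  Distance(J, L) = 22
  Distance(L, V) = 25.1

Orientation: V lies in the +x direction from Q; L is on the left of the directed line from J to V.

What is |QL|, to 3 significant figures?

47.3

Q is at the origin; QV is horizontal with |QV| = 49.2 and V in +x, so V = (49.2, 0). QJ runs at 53.8° with |QJ| = 32.3, so J = (19.1, 26.1). L is determined by |JL| = 22.0 and |LV| = 25.1 together: it lies at the intersection of circle(J, 22.0) and circle(V, 25.1). With |JV| = 39.8, the foot of the radical line on JV is 18.1 from J and the perpendicular offset is √(22.0² − 18.1²) = 12.5. Taking the left-of-JV solution: L = (40.9, 23.7).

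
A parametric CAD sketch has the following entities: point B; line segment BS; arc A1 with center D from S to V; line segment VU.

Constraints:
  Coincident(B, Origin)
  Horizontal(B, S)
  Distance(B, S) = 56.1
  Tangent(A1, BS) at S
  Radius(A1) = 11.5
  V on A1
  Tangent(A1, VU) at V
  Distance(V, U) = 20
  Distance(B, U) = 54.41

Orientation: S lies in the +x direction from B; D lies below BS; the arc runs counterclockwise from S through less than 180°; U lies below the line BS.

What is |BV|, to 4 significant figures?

46.04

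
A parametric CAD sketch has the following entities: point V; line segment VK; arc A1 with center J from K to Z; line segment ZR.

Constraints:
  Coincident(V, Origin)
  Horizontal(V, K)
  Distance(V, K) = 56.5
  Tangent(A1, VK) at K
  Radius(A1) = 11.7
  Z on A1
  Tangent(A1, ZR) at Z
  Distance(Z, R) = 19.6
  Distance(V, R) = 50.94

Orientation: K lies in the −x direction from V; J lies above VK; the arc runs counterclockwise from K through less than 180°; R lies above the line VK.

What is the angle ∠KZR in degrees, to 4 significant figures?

139.7°

Checks: |JK| = 11.70 ✓; |JZ| = 11.70 ✓; ∠(JZ, ZR) = 90.00° ✓; |ZR| = 19.60 ✓; |VR| = 50.94 ✓.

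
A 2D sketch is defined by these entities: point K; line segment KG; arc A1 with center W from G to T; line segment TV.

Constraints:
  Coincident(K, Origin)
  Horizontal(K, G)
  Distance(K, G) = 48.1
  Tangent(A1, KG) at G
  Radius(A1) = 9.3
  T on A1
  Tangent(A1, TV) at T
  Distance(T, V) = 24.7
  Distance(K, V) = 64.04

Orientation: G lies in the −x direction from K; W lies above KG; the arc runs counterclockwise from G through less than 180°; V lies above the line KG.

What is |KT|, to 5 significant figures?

42.726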